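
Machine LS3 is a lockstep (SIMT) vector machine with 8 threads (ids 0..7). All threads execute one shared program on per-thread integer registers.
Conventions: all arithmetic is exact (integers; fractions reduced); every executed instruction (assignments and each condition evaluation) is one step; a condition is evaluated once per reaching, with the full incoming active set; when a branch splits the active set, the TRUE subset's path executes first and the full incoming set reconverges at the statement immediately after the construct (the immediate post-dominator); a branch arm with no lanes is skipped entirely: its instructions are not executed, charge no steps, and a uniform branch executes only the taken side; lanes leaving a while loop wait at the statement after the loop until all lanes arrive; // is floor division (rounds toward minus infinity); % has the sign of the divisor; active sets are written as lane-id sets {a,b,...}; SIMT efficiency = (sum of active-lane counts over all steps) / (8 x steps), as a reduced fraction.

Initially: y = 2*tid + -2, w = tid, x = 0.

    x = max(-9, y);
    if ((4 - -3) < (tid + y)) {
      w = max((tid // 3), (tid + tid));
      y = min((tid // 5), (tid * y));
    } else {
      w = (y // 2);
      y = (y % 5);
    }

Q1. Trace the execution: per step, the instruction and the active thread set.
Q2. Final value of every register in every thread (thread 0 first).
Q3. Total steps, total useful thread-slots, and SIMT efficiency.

step 0: x <- max(-9, y)              {0,1,2,3,4,5,6,7}
step 1: eval ((4 - -3) < (tid + y))  {0,1,2,3,4,5,6,7}
step 2: w <- max((tid // 3), (tid + tid)) {4,5,6,7}
step 3: y <- min((tid // 5), (tid * y)) {4,5,6,7}
step 4: w <- (y // 2)                {0,1,2,3}
step 5: y <- (y % 5)                 {0,1,2,3}

Answer: 6 steps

y: 3,0,2,4,0,1,1,1
w: -1,0,1,2,8,10,12,14
x: -2,0,2,4,6,8,10,12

steps = 6; useful = 32; efficiency = 32/48 = 2/3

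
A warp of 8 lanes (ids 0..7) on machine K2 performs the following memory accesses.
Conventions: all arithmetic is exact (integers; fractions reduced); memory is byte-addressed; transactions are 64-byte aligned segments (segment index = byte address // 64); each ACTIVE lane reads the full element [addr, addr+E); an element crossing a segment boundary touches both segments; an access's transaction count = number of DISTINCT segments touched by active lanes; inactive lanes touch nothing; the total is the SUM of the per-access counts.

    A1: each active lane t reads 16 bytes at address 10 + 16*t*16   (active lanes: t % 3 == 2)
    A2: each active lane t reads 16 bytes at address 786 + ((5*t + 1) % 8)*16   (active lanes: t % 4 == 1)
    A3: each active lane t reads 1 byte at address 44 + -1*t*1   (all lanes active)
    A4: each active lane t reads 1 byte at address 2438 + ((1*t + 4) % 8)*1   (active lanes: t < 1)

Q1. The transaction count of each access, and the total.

A1: 2 transactions
A2: 3 transactions
A3: 1 transaction
A4: 1 transaction

Answer: 2,3,1,1; total 7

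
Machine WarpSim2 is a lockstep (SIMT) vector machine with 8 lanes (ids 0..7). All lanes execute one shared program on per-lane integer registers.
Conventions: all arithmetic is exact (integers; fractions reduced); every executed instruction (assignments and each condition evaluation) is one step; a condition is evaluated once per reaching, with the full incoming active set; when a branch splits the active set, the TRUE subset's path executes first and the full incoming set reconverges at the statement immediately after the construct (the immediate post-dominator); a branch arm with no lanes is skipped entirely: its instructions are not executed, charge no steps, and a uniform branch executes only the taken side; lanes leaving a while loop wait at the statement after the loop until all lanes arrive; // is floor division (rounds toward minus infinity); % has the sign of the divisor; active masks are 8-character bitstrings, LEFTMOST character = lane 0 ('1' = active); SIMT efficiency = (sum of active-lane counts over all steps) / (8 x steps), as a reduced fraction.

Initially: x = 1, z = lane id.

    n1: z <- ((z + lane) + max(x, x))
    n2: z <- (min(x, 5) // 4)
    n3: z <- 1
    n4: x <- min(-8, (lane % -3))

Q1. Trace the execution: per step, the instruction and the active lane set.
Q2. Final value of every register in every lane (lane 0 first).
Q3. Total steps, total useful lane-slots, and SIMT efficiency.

step 0: z <- ((z + lane) + max(x, x)) 11111111
step 1: z <- (min(x, 5) // 4)        11111111
step 2: z <- 1                       11111111
step 3: x <- min(-8, (lane % -3))    11111111

Answer: 4 steps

x: -8,-8,-8,-8,-8,-8,-8,-8
z: 1,1,1,1,1,1,1,1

steps = 4; useful = 32; efficiency = 32/32 = 1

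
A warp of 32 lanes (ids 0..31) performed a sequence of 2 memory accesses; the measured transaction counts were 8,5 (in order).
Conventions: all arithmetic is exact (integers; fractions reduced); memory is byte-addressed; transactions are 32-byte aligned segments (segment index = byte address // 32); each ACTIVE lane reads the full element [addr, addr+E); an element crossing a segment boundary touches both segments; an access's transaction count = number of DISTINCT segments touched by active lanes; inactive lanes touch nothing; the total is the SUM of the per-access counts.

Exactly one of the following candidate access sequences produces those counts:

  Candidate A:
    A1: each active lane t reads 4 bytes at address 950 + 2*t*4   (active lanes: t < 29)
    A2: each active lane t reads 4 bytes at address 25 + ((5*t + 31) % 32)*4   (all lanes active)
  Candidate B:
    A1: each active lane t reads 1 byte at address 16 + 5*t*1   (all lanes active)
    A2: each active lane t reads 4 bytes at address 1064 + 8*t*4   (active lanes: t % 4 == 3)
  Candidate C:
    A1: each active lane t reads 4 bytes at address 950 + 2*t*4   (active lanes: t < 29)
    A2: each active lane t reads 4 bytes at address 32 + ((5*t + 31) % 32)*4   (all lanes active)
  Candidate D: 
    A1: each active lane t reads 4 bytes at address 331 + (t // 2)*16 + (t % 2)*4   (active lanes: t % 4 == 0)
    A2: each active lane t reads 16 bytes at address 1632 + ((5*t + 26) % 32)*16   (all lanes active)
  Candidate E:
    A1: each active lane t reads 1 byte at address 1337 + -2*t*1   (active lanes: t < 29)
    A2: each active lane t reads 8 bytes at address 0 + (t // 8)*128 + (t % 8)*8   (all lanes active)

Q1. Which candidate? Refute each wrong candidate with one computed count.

B: A1 gives 6 transactions, not 8
C: A2 gives 4 transactions, not 5
D: A2 gives 16 transactions, not 5
E: A1 gives 2 transactions, not 8
A: all counts match (8,5)

Answer: A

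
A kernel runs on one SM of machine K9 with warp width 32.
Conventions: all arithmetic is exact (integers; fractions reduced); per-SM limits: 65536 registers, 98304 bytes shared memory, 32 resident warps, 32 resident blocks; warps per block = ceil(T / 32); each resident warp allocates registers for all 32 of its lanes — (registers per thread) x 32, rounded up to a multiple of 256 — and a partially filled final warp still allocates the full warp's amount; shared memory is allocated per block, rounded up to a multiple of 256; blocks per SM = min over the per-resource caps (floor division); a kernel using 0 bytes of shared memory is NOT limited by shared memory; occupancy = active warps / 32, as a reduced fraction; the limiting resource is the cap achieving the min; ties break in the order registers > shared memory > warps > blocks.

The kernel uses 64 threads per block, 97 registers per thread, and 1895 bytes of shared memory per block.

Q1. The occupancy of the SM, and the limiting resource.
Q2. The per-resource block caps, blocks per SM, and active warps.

Answer: occupancy 9/16, limited by registers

registers: 9 blocks
shared memory: 48 blocks
warps: 16 blocks
blocks: 32 blocks

Answer: 9 blocks, 18 active warps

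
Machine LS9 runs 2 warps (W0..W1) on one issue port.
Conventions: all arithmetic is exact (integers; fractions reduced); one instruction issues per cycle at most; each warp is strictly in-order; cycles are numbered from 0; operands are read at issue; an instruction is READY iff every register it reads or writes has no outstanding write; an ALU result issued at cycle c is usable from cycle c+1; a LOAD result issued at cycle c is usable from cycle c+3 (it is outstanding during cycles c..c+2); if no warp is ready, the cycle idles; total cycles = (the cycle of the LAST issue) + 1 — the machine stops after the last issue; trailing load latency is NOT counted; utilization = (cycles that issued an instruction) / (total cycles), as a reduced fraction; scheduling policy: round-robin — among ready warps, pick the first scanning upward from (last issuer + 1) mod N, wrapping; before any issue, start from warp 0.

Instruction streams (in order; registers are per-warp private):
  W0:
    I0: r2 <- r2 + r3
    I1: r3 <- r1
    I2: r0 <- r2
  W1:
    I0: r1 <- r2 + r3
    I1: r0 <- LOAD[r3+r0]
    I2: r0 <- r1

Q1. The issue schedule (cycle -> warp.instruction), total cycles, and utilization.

cycle 0: W0.I0
cycle 1: W1.I0
cycle 2: W0.I1
cycle 3: W1.I1
cycle 4: W0.I2
cycle 5: idle
cycle 6: W1.I2

Answer: 7 cycles, utilization 6/7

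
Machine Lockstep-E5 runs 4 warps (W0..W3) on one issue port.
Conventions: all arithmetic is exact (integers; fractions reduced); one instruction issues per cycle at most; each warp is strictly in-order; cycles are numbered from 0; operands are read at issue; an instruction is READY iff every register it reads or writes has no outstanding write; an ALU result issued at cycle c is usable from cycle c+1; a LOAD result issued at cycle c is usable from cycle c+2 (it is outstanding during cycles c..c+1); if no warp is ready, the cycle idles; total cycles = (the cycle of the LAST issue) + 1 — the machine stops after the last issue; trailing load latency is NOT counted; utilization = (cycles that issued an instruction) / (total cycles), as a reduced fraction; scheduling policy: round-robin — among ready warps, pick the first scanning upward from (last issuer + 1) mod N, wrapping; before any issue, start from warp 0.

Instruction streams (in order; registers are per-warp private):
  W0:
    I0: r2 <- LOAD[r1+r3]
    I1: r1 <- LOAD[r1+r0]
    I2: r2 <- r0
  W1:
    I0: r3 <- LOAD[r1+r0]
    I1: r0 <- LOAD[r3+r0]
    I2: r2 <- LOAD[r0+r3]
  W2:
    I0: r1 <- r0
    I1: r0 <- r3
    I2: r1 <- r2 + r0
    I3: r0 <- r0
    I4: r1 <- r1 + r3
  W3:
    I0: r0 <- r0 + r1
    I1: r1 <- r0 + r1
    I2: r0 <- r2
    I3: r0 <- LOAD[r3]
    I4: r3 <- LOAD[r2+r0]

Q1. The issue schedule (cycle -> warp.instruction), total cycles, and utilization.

cycle 0: W0.I0
cycle 1: W1.I0
cycle 2: W2.I0
cycle 3: W3.I0
cycle 4: W0.I1
cycle 5: W1.I1
cycle 6: W2.I1
cycle 7: W3.I1
cycle 8: W0.I2
cycle 9: W1.I2
cycle 10: W2.I2
cycle 11: W3.I2
cycle 12: W2.I3
cycle 13: W3.I3
cycle 14: W2.I4
cycle 15: W3.I4

Answer: 16 cycles, utilization 1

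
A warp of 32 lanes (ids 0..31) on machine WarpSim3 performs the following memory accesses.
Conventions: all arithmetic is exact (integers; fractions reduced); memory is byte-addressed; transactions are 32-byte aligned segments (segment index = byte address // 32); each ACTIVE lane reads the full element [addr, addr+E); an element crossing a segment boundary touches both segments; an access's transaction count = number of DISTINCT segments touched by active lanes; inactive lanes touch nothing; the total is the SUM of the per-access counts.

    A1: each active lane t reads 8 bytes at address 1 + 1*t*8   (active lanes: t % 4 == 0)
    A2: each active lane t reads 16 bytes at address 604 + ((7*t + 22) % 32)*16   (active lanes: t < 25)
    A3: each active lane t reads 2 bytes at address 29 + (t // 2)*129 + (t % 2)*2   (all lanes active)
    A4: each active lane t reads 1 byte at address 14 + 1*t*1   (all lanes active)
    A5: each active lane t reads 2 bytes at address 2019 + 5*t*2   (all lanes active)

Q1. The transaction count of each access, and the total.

A1: 8 transactions
A2: 17 transactions
A3: 19 transactions
A4: 2 transactions
A5: 10 transactions

Answer: 8,17,19,2,10; total 56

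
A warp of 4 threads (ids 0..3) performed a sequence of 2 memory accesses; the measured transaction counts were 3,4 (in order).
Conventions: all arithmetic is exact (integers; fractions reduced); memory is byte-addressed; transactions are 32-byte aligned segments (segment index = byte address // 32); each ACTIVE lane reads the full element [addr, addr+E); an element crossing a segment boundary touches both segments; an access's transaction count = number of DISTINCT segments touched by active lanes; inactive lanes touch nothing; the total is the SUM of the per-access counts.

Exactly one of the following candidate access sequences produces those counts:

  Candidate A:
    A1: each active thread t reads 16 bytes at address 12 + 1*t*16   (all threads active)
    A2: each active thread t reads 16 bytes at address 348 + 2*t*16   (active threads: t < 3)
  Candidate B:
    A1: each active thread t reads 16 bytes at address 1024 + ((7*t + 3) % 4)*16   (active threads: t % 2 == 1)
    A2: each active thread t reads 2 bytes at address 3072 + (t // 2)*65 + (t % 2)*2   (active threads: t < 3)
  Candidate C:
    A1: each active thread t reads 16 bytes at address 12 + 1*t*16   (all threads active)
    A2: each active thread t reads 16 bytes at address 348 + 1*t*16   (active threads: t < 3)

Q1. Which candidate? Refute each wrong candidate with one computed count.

B: A1 gives 2 transactions, not 3
C: A2 gives 3 transactions, not 4
A: all counts match (3,4)

Answer: A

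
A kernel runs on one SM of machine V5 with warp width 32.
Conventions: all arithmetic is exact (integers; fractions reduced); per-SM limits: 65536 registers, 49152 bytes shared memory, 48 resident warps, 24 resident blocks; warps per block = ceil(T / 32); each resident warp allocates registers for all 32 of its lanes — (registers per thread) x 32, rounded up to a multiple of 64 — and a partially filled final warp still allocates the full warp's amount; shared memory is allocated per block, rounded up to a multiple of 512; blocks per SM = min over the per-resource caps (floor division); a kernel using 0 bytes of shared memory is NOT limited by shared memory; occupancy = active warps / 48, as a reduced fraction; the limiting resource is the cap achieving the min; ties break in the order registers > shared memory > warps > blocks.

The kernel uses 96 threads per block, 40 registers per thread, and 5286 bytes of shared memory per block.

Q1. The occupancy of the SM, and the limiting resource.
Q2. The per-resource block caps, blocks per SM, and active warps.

Answer: occupancy 1/2, limited by shared memory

registers: 17 blocks
shared memory: 8 blocks
warps: 16 blocks
blocks: 24 blocks

Answer: 8 blocks, 24 active warps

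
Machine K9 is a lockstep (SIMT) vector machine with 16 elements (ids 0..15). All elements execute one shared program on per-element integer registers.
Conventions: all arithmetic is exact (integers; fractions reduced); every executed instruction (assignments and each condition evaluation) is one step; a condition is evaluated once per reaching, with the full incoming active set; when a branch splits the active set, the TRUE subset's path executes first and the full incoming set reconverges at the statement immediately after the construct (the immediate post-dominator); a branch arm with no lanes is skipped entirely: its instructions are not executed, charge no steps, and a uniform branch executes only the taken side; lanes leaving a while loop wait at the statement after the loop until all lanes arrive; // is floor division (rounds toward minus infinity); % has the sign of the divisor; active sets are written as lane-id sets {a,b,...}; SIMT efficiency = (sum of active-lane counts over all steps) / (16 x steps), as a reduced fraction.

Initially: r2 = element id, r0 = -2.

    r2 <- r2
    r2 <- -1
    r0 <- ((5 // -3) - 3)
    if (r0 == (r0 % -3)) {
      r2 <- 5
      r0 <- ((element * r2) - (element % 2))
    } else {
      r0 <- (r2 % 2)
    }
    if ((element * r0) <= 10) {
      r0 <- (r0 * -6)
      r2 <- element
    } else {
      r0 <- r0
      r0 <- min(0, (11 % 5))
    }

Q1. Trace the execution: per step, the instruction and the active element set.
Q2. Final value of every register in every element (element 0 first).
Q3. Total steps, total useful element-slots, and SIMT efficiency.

step 0: r2 <- r2                     {0,1,2,3,4,5,6,7,8,9,10,11,12,13,14,15}
step 1: r2 <- -1                     {0,1,2,3,4,5,6,7,8,9,10,11,12,13,14,15}
step 2: r0 <- ((5 // -3) - 3)        {0,1,2,3,4,5,6,7,8,9,10,11,12,13,14,15}
step 3: eval (r0 == (r0 % -3))       {0,1,2,3,4,5,6,7,8,9,10,11,12,13,14,15}
step 4: r0 <- (r2 % 2)               {0,1,2,3,4,5,6,7,8,9,10,11,12,13,14,15}
step 5: eval ((element * r0) <= 10)  {0,1,2,3,4,5,6,7,8,9,10,11,12,13,14,15}
step 6: r0 <- (r0 * -6)              {0,1,2,3,4,5,6,7,8,9,10}
step 7: r2 <- element                {0,1,2,3,4,5,6,7,8,9,10}
step 8: r0 <- r0                     {11,12,13,14,15}
step 9: r0 <- min(0, (11 % 5))       {11,12,13,14,15}

Answer: 10 steps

r2: 0,1,2,3,4,5,6,7,8,9,10,-1,-1,-1,-1,-1
r0: -6,-6,-6,-6,-6,-6,-6,-6,-6,-6,-6,0,0,0,0,0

steps = 10; useful = 128; efficiency = 128/160 = 4/5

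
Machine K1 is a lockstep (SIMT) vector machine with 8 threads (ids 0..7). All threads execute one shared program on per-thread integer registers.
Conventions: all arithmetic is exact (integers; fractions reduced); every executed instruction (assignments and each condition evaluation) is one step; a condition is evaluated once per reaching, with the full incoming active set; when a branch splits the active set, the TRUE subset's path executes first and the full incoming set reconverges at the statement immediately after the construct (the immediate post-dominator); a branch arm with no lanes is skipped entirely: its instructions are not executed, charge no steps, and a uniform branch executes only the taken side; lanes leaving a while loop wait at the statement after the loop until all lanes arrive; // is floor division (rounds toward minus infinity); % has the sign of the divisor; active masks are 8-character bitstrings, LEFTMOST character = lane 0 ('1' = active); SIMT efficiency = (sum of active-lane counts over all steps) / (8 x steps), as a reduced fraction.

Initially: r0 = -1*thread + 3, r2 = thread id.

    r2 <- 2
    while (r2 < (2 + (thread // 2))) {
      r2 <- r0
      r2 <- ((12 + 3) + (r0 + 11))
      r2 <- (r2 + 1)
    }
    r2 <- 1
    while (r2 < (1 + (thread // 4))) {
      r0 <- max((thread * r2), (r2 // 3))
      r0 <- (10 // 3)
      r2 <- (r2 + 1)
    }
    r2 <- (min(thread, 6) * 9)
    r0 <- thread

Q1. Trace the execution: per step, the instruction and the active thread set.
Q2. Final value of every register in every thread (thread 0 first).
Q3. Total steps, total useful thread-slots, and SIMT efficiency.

step 0: r2 <- 2                      11111111
step 1: eval (r2 < (2 + (thread // 2))) 11111111
step 2: r2 <- r0                     00111111
step 3: r2 <- ((12 + 3) + (r0 + 11)) 00111111
step 4: r2 <- (r2 + 1)               00111111
step 5: eval (r2 < (2 + (thread // 2))) 00111111
step 6: r2 <- 1                      11111111
step 7: eval (r2 < (1 + (thread // 4))) 11111111
step 8: r0 <- max((thread * r2), (r2 // 3)) 00001111
step 9: r0 <- (10 // 3)              00001111
step 10: r2 <- (r2 + 1)               00001111
step 11: eval (r2 < (1 + (thread // 4))) 00001111
step 12: r2 <- (min(thread, 6) * 9)   11111111
step 13: r0 <- thread                 11111111

Answer: 14 steps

r0: 0,1,2,3,4,5,6,7
r2: 0,9,18,27,36,45,54,54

steps = 14; useful = 88; efficiency = 88/112 = 11/14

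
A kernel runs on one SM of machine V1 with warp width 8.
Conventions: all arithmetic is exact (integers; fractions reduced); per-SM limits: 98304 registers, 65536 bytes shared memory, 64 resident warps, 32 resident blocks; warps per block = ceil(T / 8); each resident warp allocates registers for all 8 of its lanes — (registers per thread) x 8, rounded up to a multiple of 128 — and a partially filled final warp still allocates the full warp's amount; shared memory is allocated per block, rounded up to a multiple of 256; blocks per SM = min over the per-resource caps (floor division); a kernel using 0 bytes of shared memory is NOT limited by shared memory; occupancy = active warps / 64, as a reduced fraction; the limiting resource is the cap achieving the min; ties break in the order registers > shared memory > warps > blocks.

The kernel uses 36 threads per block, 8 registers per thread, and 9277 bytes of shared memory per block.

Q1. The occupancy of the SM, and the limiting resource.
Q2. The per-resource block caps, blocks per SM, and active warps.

Answer: occupancy 15/32, limited by shared memory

registers: 153 blocks
shared memory: 6 blocks
warps: 12 blocks
blocks: 32 blocks

Answer: 6 blocks, 30 active warps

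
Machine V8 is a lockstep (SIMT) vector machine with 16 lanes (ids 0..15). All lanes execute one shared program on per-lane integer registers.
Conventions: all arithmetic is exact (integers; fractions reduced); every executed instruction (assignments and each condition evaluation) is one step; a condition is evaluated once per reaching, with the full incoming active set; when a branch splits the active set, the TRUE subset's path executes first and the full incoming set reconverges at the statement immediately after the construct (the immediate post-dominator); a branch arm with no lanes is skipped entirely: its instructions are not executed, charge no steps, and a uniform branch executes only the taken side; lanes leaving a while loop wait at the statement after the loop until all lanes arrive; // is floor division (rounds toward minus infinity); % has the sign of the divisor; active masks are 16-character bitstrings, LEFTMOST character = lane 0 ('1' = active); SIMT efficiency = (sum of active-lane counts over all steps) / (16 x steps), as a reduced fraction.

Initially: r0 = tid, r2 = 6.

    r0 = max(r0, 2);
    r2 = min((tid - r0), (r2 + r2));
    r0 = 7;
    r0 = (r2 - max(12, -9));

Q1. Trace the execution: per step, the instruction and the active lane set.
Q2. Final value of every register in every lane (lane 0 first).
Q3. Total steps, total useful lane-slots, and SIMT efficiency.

step 0: r0 <- max(r0, 2)             1111111111111111
step 1: r2 <- min((tid - r0), (r2 + r2)) 1111111111111111
step 2: r0 <- 7                      1111111111111111
step 3: r0 <- (r2 - max(12, -9))     1111111111111111

Answer: 4 steps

r0: -14,-13,-12,-12,-12,-12,-12,-12,-12,-12,-12,-12,-12,-12,-12,-12
r2: -2,-1,0,0,0,0,0,0,0,0,0,0,0,0,0,0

steps = 4; useful = 64; efficiency = 64/64 = 1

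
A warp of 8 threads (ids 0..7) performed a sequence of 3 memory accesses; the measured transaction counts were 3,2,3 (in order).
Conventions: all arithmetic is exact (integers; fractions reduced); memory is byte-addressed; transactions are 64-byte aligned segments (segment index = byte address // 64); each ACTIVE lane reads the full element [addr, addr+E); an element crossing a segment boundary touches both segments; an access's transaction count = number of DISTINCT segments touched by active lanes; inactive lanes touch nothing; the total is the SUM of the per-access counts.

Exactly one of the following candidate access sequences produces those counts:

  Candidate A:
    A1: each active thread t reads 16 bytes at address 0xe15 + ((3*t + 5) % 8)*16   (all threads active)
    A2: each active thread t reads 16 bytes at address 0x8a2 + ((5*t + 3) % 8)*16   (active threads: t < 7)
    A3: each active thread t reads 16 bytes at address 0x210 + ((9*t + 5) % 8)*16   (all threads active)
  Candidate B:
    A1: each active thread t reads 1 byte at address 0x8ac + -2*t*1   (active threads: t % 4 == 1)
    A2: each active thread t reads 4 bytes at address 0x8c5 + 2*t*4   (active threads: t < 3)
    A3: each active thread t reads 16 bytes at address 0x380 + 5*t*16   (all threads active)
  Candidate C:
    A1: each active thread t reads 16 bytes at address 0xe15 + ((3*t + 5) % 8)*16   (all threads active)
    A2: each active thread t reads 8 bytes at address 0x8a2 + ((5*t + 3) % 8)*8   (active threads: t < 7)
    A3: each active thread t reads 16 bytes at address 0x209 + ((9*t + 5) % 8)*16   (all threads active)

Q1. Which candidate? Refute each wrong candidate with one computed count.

A: A2 gives 3 transactions, not 2
B: A1 gives 1 transaction, not 3
C: all counts match (3,2,3)

Answer: C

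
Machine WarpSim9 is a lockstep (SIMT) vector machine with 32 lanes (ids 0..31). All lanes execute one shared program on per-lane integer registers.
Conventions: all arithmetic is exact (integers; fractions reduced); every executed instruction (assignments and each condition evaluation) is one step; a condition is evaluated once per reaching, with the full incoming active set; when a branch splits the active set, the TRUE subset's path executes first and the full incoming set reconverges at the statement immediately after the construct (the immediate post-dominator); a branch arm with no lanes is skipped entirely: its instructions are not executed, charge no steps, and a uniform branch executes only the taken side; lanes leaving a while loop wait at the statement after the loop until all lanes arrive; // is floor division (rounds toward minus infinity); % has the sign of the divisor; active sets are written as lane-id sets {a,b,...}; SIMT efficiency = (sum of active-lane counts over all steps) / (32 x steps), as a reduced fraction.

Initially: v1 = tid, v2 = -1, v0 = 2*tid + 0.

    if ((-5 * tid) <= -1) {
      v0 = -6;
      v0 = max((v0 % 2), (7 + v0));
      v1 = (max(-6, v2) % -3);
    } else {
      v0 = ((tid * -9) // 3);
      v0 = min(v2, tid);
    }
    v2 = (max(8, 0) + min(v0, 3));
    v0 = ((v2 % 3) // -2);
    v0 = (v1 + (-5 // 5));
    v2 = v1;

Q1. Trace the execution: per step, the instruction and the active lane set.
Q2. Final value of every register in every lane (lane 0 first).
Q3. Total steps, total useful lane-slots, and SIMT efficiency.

step 0: eval ((-5 * tid) <= -1)      {0,1,2,3,4,5,6,7,8,9,10,11,12,13,14,15,16,17,18,19,20,21,22,23,24,25,26,27,28,29,30,31}
step 1: v0 <- -6                     {1,2,3,4,5,6,7,8,9,10,11,12,13,14,15,16,17,18,19,20,21,22,23,24,25,26,27,28,29,30,31}
step 2: v0 <- max((v0 % 2), (7 + v0)) {1,2,3,4,5,6,7,8,9,10,11,12,13,14,15,16,17,18,19,20,21,22,23,24,25,26,27,28,29,30,31}
step 3: v1 <- (max(-6, v2) % -3)     {1,2,3,4,5,6,7,8,9,10,11,12,13,14,15,16,17,18,19,20,21,22,23,24,25,26,27,28,29,30,31}
step 4: v0 <- ((tid * -9) // 3)      {0}
step 5: v0 <- min(v2, tid)           {0}
step 6: v2 <- (max(8, 0) + min(v0, 3)) {0,1,2,3,4,5,6,7,8,9,10,11,12,13,14,15,16,17,18,19,20,21,22,23,24,25,26,27,28,29,30,31}
step 7: v0 <- ((v2 % 3) // -2)       {0,1,2,3,4,5,6,7,8,9,10,11,12,13,14,15,16,17,18,19,20,21,22,23,24,25,26,27,28,29,30,31}
step 8: v0 <- (v1 + (-5 // 5))       {0,1,2,3,4,5,6,7,8,9,10,11,12,13,14,15,16,17,18,19,20,21,22,23,24,25,26,27,28,29,30,31}
step 9: v2 <- v1                     {0,1,2,3,4,5,6,7,8,9,10,11,12,13,14,15,16,17,18,19,20,21,22,23,24,25,26,27,28,29,30,31}

Answer: 10 steps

v1: 0,-1,-1,-1,-1,-1,-1,-1,-1,-1,-1,-1,-1,-1,-1,-1,-1,-1,-1,-1,-1,-1,-1,-1,-1,-1,-1,-1,-1,-1,-1,-1
v2: 0,-1,-1,-1,-1,-1,-1,-1,-1,-1,-1,-1,-1,-1,-1,-1,-1,-1,-1,-1,-1,-1,-1,-1,-1,-1,-1,-1,-1,-1,-1,-1
v0: -1,-2,-2,-2,-2,-2,-2,-2,-2,-2,-2,-2,-2,-2,-2,-2,-2,-2,-2,-2,-2,-2,-2,-2,-2,-2,-2,-2,-2,-2,-2,-2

steps = 10; useful = 255; efficiency = 255/320 = 51/64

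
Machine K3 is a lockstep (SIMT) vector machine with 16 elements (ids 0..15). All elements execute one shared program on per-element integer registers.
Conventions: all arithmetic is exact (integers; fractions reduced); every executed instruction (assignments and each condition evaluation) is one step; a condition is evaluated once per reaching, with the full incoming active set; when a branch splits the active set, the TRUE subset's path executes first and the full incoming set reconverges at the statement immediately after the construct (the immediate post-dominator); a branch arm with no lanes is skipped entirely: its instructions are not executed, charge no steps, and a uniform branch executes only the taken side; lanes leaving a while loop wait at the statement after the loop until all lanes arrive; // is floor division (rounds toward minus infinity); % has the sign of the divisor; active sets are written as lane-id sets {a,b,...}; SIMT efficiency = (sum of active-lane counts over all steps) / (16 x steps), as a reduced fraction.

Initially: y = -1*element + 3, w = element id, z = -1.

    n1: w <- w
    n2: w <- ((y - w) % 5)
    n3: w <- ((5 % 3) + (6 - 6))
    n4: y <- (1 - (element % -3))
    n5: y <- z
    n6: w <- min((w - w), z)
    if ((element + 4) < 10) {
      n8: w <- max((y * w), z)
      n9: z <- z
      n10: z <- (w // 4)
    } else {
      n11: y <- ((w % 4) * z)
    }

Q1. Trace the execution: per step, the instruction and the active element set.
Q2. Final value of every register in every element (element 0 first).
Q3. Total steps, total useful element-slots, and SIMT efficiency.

step 0: w <- w                       {0,1,2,3,4,5,6,7,8,9,10,11,12,13,14,15}
step 1: w <- ((y - w) % 5)           {0,1,2,3,4,5,6,7,8,9,10,11,12,13,14,15}
step 2: w <- ((5 % 3) + (6 - 6))     {0,1,2,3,4,5,6,7,8,9,10,11,12,13,14,15}
step 3: y <- (1 - (element % -3))    {0,1,2,3,4,5,6,7,8,9,10,11,12,13,14,15}
step 4: y <- z                       {0,1,2,3,4,5,6,7,8,9,10,11,12,13,14,15}
step 5: w <- min((w - w), z)         {0,1,2,3,4,5,6,7,8,9,10,11,12,13,14,15}
step 6: eval ((element + 4) < 10)    {0,1,2,3,4,5,6,7,8,9,10,11,12,13,14,15}
step 7: w <- max((y * w), z)         {0,1,2,3,4,5}
step 8: z <- z                       {0,1,2,3,4,5}
step 9: z <- (w // 4)                {0,1,2,3,4,5}
step 10: y <- ((w % 4) * z)           {6,7,8,9,10,11,12,13,14,15}

Answer: 11 steps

y: -1,-1,-1,-1,-1,-1,-3,-3,-3,-3,-3,-3,-3,-3,-3,-3
w: 1,1,1,1,1,1,-1,-1,-1,-1,-1,-1,-1,-1,-1,-1
z: 0,0,0,0,0,0,-1,-1,-1,-1,-1,-1,-1,-1,-1,-1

steps = 11; useful = 140; efficiency = 140/176 = 35/44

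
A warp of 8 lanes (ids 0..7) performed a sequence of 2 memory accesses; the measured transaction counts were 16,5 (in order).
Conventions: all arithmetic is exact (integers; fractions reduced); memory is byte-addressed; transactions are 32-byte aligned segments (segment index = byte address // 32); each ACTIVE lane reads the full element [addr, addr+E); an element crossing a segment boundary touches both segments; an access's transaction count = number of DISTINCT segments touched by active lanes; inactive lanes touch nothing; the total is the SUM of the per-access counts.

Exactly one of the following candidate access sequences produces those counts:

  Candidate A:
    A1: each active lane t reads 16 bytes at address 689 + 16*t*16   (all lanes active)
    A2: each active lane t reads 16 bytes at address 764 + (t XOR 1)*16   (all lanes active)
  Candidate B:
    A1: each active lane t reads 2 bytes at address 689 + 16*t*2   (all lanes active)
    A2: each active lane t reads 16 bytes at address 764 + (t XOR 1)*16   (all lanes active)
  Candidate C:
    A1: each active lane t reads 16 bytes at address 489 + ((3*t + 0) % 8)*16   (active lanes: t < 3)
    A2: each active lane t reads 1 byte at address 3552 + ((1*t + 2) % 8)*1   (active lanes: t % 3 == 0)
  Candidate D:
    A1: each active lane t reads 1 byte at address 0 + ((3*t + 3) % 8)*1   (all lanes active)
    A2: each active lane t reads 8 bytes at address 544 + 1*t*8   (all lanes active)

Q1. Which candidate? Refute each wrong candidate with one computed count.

B: A1 gives 8 transactions, not 16
C: A1 gives 4 transactions, not 16
D: A1 gives 1 transaction, not 16
A: all counts match (16,5)

Answer: A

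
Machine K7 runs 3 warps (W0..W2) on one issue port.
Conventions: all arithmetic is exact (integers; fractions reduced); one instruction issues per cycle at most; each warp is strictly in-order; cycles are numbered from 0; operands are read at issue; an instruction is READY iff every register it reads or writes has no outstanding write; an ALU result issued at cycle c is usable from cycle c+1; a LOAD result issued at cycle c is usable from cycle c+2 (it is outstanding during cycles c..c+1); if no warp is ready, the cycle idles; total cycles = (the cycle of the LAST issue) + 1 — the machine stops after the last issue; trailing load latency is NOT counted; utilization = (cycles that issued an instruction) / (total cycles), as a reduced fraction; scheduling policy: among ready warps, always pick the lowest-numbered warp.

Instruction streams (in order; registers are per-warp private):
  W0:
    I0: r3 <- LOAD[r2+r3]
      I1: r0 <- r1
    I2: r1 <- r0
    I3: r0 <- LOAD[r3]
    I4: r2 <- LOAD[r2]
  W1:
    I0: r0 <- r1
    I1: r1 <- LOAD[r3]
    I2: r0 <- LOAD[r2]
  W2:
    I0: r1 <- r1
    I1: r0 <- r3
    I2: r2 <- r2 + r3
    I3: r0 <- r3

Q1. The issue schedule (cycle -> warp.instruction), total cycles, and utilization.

cycle 0: W0.I0
cycle 1: W0.I1
cycle 2: W0.I2
cycle 3: W0.I3
cycle 4: W0.I4
cycle 5: W1.I0
cycle 6: W1.I1
cycle 7: W1.I2
cycle 8: W2.I0
cycle 9: W2.I1
cycle 10: W2.I2
cycle 11: W2.I3

Answer: 12 cycles, utilization 1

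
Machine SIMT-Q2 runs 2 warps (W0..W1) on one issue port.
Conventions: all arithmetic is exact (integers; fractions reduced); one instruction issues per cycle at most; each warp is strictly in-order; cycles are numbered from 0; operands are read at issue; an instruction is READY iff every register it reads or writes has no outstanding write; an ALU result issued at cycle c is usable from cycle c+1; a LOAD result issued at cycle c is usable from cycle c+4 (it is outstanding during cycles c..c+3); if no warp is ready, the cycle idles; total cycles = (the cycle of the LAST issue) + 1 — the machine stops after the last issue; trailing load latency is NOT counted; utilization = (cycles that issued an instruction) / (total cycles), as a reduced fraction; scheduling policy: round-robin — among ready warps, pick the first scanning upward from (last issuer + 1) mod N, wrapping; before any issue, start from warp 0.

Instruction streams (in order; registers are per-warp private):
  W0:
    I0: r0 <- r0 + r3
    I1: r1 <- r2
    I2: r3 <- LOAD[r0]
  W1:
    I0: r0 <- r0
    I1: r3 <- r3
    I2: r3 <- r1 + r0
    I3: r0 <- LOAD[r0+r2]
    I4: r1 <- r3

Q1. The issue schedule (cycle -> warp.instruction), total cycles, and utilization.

cycle 0: W0.I0
cycle 1: W1.I0
cycle 2: W0.I1
cycle 3: W1.I1
cycle 4: W0.I2
cycle 5: W1.I2
cycle 6: W1.I3
cycle 7: W1.I4

Answer: 8 cycles, utilization 1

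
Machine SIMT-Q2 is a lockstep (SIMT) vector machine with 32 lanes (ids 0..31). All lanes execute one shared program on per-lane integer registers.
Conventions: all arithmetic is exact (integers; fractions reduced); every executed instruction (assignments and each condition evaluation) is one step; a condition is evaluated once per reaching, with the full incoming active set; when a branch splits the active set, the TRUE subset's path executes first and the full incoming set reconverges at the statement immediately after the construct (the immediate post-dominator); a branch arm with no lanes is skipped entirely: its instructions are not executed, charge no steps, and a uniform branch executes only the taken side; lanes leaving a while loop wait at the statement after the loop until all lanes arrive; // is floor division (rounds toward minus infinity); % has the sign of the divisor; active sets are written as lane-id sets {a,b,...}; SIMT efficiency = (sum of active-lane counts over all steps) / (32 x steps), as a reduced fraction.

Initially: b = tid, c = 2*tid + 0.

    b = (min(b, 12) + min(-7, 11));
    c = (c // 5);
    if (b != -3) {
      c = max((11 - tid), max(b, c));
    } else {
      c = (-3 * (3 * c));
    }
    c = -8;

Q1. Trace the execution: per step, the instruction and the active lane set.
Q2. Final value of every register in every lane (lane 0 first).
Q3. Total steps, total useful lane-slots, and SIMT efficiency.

step 0: b <- (min(b, 12) + min(-7, 11)) {0,1,2,3,4,5,6,7,8,9,10,11,12,13,14,15,16,17,18,19,20,21,22,23,24,25,26,27,28,29,30,31}
step 1: c <- (c // 5)                {0,1,2,3,4,5,6,7,8,9,10,11,12,13,14,15,16,17,18,19,20,21,22,23,24,25,26,27,28,29,30,31}
step 2: eval (b != -3)               {0,1,2,3,4,5,6,7,8,9,10,11,12,13,14,15,16,17,18,19,20,21,22,23,24,25,26,27,28,29,30,31}
step 3: c <- max((11 - tid), max(b, c)) {0,1,2,3,5,6,7,8,9,10,11,12,13,14,15,16,17,18,19,20,21,22,23,24,25,26,27,28,29,30,31}
step 4: c <- (-3 * (3 * c))          {4}
step 5: c <- -8                      {0,1,2,3,4,5,6,7,8,9,10,11,12,13,14,15,16,17,18,19,20,21,22,23,24,25,26,27,28,29,30,31}

Answer: 6 steps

b: -7,-6,-5,-4,-3,-2,-1,0,1,2,3,4,5,5,5,5,5,5,5,5,5,5,5,5,5,5,5,5,5,5,5,5
c: -8,-8,-8,-8,-8,-8,-8,-8,-8,-8,-8,-8,-8,-8,-8,-8,-8,-8,-8,-8,-8,-8,-8,-8,-8,-8,-8,-8,-8,-8,-8,-8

steps = 6; useful = 160; efficiency = 160/192 = 5/6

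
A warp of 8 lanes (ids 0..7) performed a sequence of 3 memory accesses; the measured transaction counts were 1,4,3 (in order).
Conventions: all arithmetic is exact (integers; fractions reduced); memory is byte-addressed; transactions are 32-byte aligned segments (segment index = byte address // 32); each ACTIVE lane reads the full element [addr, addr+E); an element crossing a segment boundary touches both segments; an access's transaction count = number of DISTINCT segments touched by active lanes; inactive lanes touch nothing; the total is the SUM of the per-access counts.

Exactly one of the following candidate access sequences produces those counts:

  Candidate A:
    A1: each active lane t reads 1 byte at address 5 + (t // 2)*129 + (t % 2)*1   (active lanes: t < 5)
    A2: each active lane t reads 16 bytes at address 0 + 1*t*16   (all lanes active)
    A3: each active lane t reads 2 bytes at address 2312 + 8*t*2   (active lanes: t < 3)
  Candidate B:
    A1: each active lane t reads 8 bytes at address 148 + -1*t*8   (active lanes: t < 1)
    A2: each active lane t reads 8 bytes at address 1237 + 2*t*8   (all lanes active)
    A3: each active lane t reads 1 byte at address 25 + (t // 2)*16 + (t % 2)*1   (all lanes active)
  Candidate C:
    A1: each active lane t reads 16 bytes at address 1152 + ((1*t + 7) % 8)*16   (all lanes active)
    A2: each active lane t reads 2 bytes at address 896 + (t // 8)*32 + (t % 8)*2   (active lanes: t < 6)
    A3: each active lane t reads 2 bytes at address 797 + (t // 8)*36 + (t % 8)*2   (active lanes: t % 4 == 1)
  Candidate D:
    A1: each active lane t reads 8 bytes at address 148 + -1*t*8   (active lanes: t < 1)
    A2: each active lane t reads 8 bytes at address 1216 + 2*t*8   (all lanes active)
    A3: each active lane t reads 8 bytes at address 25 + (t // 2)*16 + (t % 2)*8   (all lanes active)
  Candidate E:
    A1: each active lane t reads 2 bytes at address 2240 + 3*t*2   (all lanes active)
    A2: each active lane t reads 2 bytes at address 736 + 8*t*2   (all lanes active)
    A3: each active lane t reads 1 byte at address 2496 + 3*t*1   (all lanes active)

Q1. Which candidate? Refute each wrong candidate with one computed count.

A: A1 gives 3 transactions, not 1
B: A2 gives 5 transactions, not 4
C: A1 gives 4 transactions, not 1
E: A1 gives 2 transactions, not 1
D: all counts match (1,4,3)

Answer: D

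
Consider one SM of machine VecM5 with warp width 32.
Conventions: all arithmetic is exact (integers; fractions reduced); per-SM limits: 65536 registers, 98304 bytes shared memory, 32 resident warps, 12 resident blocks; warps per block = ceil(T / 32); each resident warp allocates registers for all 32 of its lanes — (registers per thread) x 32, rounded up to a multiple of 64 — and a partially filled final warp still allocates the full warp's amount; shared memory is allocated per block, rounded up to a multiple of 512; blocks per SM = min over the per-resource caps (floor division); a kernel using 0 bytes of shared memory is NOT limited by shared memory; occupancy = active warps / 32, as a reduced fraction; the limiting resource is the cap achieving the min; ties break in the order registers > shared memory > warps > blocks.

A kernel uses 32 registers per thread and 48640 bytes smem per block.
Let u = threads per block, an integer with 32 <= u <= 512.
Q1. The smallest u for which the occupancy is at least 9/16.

Answer: u = 257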